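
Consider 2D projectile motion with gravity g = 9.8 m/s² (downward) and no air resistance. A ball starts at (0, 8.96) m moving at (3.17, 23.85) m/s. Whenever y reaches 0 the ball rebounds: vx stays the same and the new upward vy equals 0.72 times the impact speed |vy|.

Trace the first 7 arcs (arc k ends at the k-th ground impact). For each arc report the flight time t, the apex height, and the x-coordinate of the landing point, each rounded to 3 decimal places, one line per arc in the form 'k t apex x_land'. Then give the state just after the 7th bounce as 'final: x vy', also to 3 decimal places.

1 5.218 37.982 16.540
2 4.009 19.690 29.249
3 2.887 10.207 38.400
4 2.078 5.291 44.988
5 1.496 2.743 49.732
6 1.077 1.422 53.147
7 0.776 0.737 55.606
final: 55.606 2.737

Arc 1: start y=8.960, vy=23.850 → t=5.218, apex=37.982, x_land=16.540, impact vy=-27.284
  bounce: vy ← 0.72·27.284 = 19.645
Arc 2: start y=0.000, vy=19.645 → t=4.009, apex=19.690, x_land=29.249, impact vy=-19.645
  bounce: vy ← 0.72·19.645 = 14.144
Arc 3: start y=0.000, vy=14.144 → t=2.887, apex=10.207, x_land=38.400, impact vy=-14.144
  bounce: vy ← 0.72·14.144 = 10.184
Arc 4: start y=0.000, vy=10.184 → t=2.078, apex=5.291, x_land=44.988, impact vy=-10.184
  bounce: vy ← 0.72·10.184 = 7.332
Arc 5: start y=0.000, vy=7.332 → t=1.496, apex=2.743, x_land=49.732, impact vy=-7.332
  bounce: vy ← 0.72·7.332 = 5.279
Arc 6: start y=0.000, vy=5.279 → t=1.077, apex=1.422, x_land=53.147, impact vy=-5.279
  bounce: vy ← 0.72·5.279 = 3.801
Arc 7: start y=0.000, vy=3.801 → t=0.776, apex=0.737, x_land=55.606, impact vy=-3.801
  bounce: vy ← 0.72·3.801 = 2.737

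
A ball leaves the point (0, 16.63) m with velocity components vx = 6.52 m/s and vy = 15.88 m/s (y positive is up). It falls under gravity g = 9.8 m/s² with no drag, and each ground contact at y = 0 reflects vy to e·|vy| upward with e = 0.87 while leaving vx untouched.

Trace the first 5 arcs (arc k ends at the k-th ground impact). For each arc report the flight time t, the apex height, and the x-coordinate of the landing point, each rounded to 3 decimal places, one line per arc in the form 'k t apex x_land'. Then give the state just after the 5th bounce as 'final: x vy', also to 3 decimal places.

Arc 1: start y=16.630, vy=15.880 → t=4.074, apex=29.496, x_land=26.562, impact vy=-24.044
  bounce: vy ← 0.87·24.044 = 20.918
Arc 2: start y=0.000, vy=20.918 → t=4.269, apex=22.326, x_land=54.396, impact vy=-20.918
  bounce: vy ← 0.87·20.918 = 18.199
Arc 3: start y=0.000, vy=18.199 → t=3.714, apex=16.898, x_land=78.612, impact vy=-18.199
  bounce: vy ← 0.87·18.199 = 15.833
Arc 4: start y=0.000, vy=15.833 → t=3.231, apex=12.790, x_land=99.680, impact vy=-15.833
  bounce: vy ← 0.87·15.833 = 13.775
Arc 5: start y=0.000, vy=13.775 → t=2.811, apex=9.681, x_land=118.009, impact vy=-13.775
  bounce: vy ← 0.87·13.775 = 11.984

1 4.074 29.496 26.562
2 4.269 22.326 54.396
3 3.714 16.898 78.612
4 3.231 12.790 99.680
5 2.811 9.681 118.009
final: 118.009 11.984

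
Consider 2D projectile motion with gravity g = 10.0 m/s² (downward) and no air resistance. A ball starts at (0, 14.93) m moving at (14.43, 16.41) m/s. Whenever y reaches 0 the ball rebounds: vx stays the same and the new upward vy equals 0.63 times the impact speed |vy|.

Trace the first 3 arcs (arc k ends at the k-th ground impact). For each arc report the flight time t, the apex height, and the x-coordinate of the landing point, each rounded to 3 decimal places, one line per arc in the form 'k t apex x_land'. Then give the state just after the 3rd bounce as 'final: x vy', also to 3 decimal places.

1 4.024 28.394 58.067
2 3.003 11.270 101.395
3 1.892 4.473 128.691
final: 128.691 5.959

Arc 1: start y=14.930, vy=16.410 → t=4.024, apex=28.394, x_land=58.067, impact vy=-23.830
  bounce: vy ← 0.63·23.830 = 15.013
Arc 2: start y=0.000, vy=15.013 → t=3.003, apex=11.270, x_land=101.395, impact vy=-15.013
  bounce: vy ← 0.63·15.013 = 9.458
Arc 3: start y=0.000, vy=9.458 → t=1.892, apex=4.473, x_land=128.691, impact vy=-9.458
  bounce: vy ← 0.63·9.458 = 5.959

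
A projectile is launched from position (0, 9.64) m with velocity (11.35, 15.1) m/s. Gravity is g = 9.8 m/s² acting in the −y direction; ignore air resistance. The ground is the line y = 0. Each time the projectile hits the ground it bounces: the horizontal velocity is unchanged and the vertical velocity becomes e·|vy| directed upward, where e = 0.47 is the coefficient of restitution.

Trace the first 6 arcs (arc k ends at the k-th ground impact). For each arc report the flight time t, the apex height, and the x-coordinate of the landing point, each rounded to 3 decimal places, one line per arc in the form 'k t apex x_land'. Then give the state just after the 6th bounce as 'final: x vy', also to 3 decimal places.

Arc 1: start y=9.640, vy=15.100 → t=3.624, apex=21.273, x_land=41.137, impact vy=-20.419
  bounce: vy ← 0.47·20.419 = 9.597
Arc 2: start y=0.000, vy=9.597 → t=1.959, apex=4.699, x_land=63.367, impact vy=-9.597
  bounce: vy ← 0.47·9.597 = 4.511
Arc 3: start y=0.000, vy=4.511 → t=0.921, apex=1.038, x_land=73.816, impact vy=-4.511
  bounce: vy ← 0.47·4.511 = 2.120
Arc 4: start y=0.000, vy=2.120 → t=0.433, apex=0.229, x_land=78.726, impact vy=-2.120
  bounce: vy ← 0.47·2.120 = 0.996
Arc 5: start y=0.000, vy=0.996 → t=0.203, apex=0.051, x_land=81.034, impact vy=-0.996
  bounce: vy ← 0.47·0.996 = 0.468
Arc 6: start y=0.000, vy=0.468 → t=0.096, apex=0.011, x_land=82.119, impact vy=-0.468
  bounce: vy ← 0.47·0.468 = 0.220

1 3.624 21.273 41.137
2 1.959 4.699 63.367
3 0.921 1.038 73.816
4 0.433 0.229 78.726
5 0.203 0.051 81.034
6 0.096 0.011 82.119
final: 82.119 0.220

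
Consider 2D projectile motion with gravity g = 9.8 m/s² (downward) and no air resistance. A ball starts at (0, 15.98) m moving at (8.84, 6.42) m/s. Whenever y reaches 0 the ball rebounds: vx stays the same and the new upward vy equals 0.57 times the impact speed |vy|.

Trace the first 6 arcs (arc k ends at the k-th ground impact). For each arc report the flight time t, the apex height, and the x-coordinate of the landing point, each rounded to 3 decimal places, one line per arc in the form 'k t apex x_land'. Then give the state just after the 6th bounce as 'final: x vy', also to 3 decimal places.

1 2.576 18.083 22.773
2 2.190 5.875 42.133
3 1.248 1.909 53.167
4 0.712 0.620 59.457
5 0.406 0.201 63.043
6 0.231 0.065 65.086
final: 65.086 0.646

Arc 1: start y=15.980, vy=6.420 → t=2.576, apex=18.083, x_land=22.773, impact vy=-18.826
  bounce: vy ← 0.57·18.826 = 10.731
Arc 2: start y=0.000, vy=10.731 → t=2.190, apex=5.875, x_land=42.133, impact vy=-10.731
  bounce: vy ← 0.57·10.731 = 6.117
Arc 3: start y=0.000, vy=6.117 → t=1.248, apex=1.909, x_land=53.167, impact vy=-6.117
  bounce: vy ← 0.57·6.117 = 3.486
Arc 4: start y=0.000, vy=3.486 → t=0.712, apex=0.620, x_land=59.457, impact vy=-3.486
  bounce: vy ← 0.57·3.486 = 1.987
Arc 5: start y=0.000, vy=1.987 → t=0.406, apex=0.201, x_land=63.043, impact vy=-1.987
  bounce: vy ← 0.57·1.987 = 1.133
Arc 6: start y=0.000, vy=1.133 → t=0.231, apex=0.065, x_land=65.086, impact vy=-1.133
  bounce: vy ← 0.57·1.133 = 0.646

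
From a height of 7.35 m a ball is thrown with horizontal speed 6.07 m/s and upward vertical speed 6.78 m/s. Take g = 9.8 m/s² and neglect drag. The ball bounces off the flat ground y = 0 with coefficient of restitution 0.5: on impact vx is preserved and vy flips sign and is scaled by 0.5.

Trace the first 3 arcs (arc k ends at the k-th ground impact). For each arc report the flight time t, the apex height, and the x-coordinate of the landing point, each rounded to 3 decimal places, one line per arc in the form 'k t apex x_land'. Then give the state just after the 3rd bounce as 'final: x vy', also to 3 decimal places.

Arc 1: start y=7.350, vy=6.780 → t=2.098, apex=9.695, x_land=12.738, impact vy=-13.785
  bounce: vy ← 0.5·13.785 = 6.893
Arc 2: start y=0.000, vy=6.893 → t=1.407, apex=2.424, x_land=21.276, impact vy=-6.893
  bounce: vy ← 0.5·6.893 = 3.446
Arc 3: start y=0.000, vy=3.446 → t=0.703, apex=0.606, x_land=25.545, impact vy=-3.446
  bounce: vy ← 0.5·3.446 = 1.723

1 2.098 9.695 12.738
2 1.407 2.424 21.276
3 0.703 0.606 25.545
final: 25.545 1.723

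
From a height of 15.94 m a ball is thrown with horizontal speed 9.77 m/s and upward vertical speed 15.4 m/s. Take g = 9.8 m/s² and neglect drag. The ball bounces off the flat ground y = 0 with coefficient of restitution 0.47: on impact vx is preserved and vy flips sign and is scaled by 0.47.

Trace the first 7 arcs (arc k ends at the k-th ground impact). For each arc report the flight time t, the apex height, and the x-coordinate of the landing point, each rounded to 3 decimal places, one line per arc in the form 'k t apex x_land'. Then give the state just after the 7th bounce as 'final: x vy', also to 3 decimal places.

1 3.964 28.040 38.724
2 2.249 6.194 60.693
3 1.057 1.368 71.019
4 0.497 0.302 75.872
5 0.233 0.067 78.153
6 0.110 0.015 79.225
7 0.052 0.003 79.729
final: 79.729 0.119

Arc 1: start y=15.940, vy=15.400 → t=3.964, apex=28.040, x_land=38.724, impact vy=-23.443
  bounce: vy ← 0.47·23.443 = 11.018
Arc 2: start y=0.000, vy=11.018 → t=2.249, apex=6.194, x_land=60.693, impact vy=-11.018
  bounce: vy ← 0.47·11.018 = 5.179
Arc 3: start y=0.000, vy=5.179 → t=1.057, apex=1.368, x_land=71.019, impact vy=-5.179
  bounce: vy ← 0.47·5.179 = 2.434
Arc 4: start y=0.000, vy=2.434 → t=0.497, apex=0.302, x_land=75.872, impact vy=-2.434
  bounce: vy ← 0.47·2.434 = 1.144
Arc 5: start y=0.000, vy=1.144 → t=0.233, apex=0.067, x_land=78.153, impact vy=-1.144
  bounce: vy ← 0.47·1.144 = 0.538
Arc 6: start y=0.000, vy=0.538 → t=0.110, apex=0.015, x_land=79.225, impact vy=-0.538
  bounce: vy ← 0.47·0.538 = 0.253
Arc 7: start y=0.000, vy=0.253 → t=0.052, apex=0.003, x_land=79.729, impact vy=-0.253
  bounce: vy ← 0.47·0.253 = 0.119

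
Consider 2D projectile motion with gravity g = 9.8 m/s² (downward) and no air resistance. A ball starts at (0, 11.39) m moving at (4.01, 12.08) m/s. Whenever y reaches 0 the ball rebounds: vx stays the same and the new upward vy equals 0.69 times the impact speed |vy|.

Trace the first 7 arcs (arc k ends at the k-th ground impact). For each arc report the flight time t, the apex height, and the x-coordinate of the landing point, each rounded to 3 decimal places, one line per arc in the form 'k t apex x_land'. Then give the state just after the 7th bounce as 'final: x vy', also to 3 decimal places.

Arc 1: start y=11.390, vy=12.080 → t=3.193, apex=18.835, x_land=12.805, impact vy=-19.214
  bounce: vy ← 0.69·19.214 = 13.258
Arc 2: start y=0.000, vy=13.258 → t=2.706, apex=8.967, x_land=23.654, impact vy=-13.258
  bounce: vy ← 0.69·13.258 = 9.148
Arc 3: start y=0.000, vy=9.148 → t=1.867, apex=4.269, x_land=31.141, impact vy=-9.148
  bounce: vy ← 0.69·9.148 = 6.312
Arc 4: start y=0.000, vy=6.312 → t=1.288, apex=2.033, x_land=36.306, impact vy=-6.312
  bounce: vy ← 0.69·6.312 = 4.355
Arc 5: start y=0.000, vy=4.355 → t=0.889, apex=0.968, x_land=39.870, impact vy=-4.355
  bounce: vy ← 0.69·4.355 = 3.005
Arc 6: start y=0.000, vy=3.005 → t=0.613, apex=0.461, x_land=42.330, impact vy=-3.005
  bounce: vy ← 0.69·3.005 = 2.074
Arc 7: start y=0.000, vy=2.074 → t=0.423, apex=0.219, x_land=44.026, impact vy=-2.074
  bounce: vy ← 0.69·2.074 = 1.431

1 3.193 18.835 12.805
2 2.706 8.967 23.654
3 1.867 4.269 31.141
4 1.288 2.033 36.306
5 0.889 0.968 39.870
6 0.613 0.461 42.330
7 0.423 0.219 44.026
final: 44.026 1.431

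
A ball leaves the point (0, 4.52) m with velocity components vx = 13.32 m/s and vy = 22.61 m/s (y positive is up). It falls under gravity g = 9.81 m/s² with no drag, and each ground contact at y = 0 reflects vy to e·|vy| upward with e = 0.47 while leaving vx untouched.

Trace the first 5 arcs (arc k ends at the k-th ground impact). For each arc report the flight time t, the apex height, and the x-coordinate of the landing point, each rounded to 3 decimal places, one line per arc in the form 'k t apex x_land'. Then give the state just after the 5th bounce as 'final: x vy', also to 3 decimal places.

Arc 1: start y=4.520, vy=22.610 → t=4.802, apex=30.576, x_land=63.956, impact vy=-24.493
  bounce: vy ← 0.47·24.493 = 11.512
Arc 2: start y=0.000, vy=11.512 → t=2.347, apex=6.754, x_land=95.217, impact vy=-11.512
  bounce: vy ← 0.47·11.512 = 5.410
Arc 3: start y=0.000, vy=5.410 → t=1.103, apex=1.492, x_land=109.909, impact vy=-5.410
  bounce: vy ← 0.47·5.410 = 2.543
Arc 4: start y=0.000, vy=2.543 → t=0.518, apex=0.330, x_land=116.815, impact vy=-2.543
  bounce: vy ← 0.47·2.543 = 1.195
Arc 5: start y=0.000, vy=1.195 → t=0.244, apex=0.073, x_land=120.061, impact vy=-1.195
  bounce: vy ← 0.47·1.195 = 0.562

1 4.802 30.576 63.956
2 2.347 6.754 95.217
3 1.103 1.492 109.909
4 0.518 0.330 116.815
5 0.244 0.073 120.061
final: 120.061 0.562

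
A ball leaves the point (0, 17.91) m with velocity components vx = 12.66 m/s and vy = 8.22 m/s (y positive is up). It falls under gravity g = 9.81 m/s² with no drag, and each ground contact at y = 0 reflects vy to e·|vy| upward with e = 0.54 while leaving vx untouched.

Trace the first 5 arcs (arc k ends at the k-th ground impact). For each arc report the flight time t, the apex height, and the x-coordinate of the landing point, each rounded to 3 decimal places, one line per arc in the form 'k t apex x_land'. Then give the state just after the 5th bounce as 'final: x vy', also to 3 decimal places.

1 2.924 21.354 37.023
2 2.253 6.227 65.551
3 1.217 1.816 80.957
4 0.657 0.529 89.276
5 0.355 0.154 93.768
final: 93.768 0.940

Arc 1: start y=17.910, vy=8.220 → t=2.924, apex=21.354, x_land=37.023, impact vy=-20.469
  bounce: vy ← 0.54·20.469 = 11.053
Arc 2: start y=0.000, vy=11.053 → t=2.253, apex=6.227, x_land=65.551, impact vy=-11.053
  bounce: vy ← 0.54·11.053 = 5.969
Arc 3: start y=0.000, vy=5.969 → t=1.217, apex=1.816, x_land=80.957, impact vy=-5.969
  bounce: vy ← 0.54·5.969 = 3.223
Arc 4: start y=0.000, vy=3.223 → t=0.657, apex=0.529, x_land=89.276, impact vy=-3.223
  bounce: vy ← 0.54·3.223 = 1.740
Arc 5: start y=0.000, vy=1.740 → t=0.355, apex=0.154, x_land=93.768, impact vy=-1.740
  bounce: vy ← 0.54·1.740 = 0.940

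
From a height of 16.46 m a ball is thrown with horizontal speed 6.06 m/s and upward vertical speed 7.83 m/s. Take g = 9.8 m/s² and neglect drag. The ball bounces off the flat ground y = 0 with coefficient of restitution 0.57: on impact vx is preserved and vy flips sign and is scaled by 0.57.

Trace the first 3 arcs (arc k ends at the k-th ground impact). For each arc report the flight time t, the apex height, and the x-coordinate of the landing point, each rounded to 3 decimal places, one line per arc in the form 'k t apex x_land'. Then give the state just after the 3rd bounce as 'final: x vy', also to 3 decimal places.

Arc 1: start y=16.460, vy=7.830 → t=2.798, apex=19.588, x_land=16.958, impact vy=-19.594
  bounce: vy ← 0.57·19.594 = 11.169
Arc 2: start y=0.000, vy=11.169 → t=2.279, apex=6.364, x_land=30.771, impact vy=-11.169
  bounce: vy ← 0.57·11.169 = 6.366
Arc 3: start y=0.000, vy=6.366 → t=1.299, apex=2.068, x_land=38.644, impact vy=-6.366
  bounce: vy ← 0.57·6.366 = 3.629

1 2.798 19.588 16.958
2 2.279 6.364 30.771
3 1.299 2.068 38.644
final: 38.644 3.629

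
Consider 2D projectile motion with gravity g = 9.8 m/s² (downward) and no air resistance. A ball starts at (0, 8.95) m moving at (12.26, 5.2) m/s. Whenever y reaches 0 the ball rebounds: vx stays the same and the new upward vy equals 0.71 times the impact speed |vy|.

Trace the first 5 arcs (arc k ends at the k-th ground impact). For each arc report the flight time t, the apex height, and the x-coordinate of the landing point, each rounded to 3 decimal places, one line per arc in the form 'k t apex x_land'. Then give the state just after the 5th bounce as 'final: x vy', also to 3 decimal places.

Arc 1: start y=8.950, vy=5.200 → t=1.983, apex=10.330, x_land=24.306, impact vy=-14.229
  bounce: vy ← 0.71·14.229 = 10.102
Arc 2: start y=0.000, vy=10.102 → t=2.062, apex=5.207, x_land=49.583, impact vy=-10.102
  bounce: vy ← 0.71·10.102 = 7.173
Arc 3: start y=0.000, vy=7.173 → t=1.464, apex=2.625, x_land=67.529, impact vy=-7.173
  bounce: vy ← 0.71·7.173 = 5.093
Arc 4: start y=0.000, vy=5.093 → t=1.039, apex=1.323, x_land=80.271, impact vy=-5.093
  bounce: vy ← 0.71·5.093 = 3.616
Arc 5: start y=0.000, vy=3.616 → t=0.738, apex=0.667, x_land=89.318, impact vy=-3.616
  bounce: vy ← 0.71·3.616 = 2.567

1 1.983 10.330 24.306
2 2.062 5.207 49.583
3 1.464 2.625 67.529
4 1.039 1.323 80.271
5 0.738 0.667 89.318
final: 89.318 2.567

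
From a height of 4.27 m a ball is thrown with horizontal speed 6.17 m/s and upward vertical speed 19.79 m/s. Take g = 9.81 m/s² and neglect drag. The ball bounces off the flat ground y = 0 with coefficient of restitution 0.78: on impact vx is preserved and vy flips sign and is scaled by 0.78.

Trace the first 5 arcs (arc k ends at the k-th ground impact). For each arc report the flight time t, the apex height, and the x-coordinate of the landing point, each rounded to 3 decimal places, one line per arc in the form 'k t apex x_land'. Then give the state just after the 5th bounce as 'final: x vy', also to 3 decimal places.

1 4.240 24.231 26.161
2 3.467 14.742 47.554
3 2.705 8.969 64.241
4 2.110 5.457 77.257
5 1.645 3.320 87.409
final: 87.409 6.295

Arc 1: start y=4.270, vy=19.790 → t=4.240, apex=24.231, x_land=26.161, impact vy=-21.804
  bounce: vy ← 0.78·21.804 = 17.007
Arc 2: start y=0.000, vy=17.007 → t=3.467, apex=14.742, x_land=47.554, impact vy=-17.007
  bounce: vy ← 0.78·17.007 = 13.266
Arc 3: start y=0.000, vy=13.266 → t=2.705, apex=8.969, x_land=64.241, impact vy=-13.266
  bounce: vy ← 0.78·13.266 = 10.347
Arc 4: start y=0.000, vy=10.347 → t=2.110, apex=5.457, x_land=77.257, impact vy=-10.347
  bounce: vy ← 0.78·10.347 = 8.071
Arc 5: start y=0.000, vy=8.071 → t=1.645, apex=3.320, x_land=87.409, impact vy=-8.071
  bounce: vy ← 0.78·8.071 = 6.295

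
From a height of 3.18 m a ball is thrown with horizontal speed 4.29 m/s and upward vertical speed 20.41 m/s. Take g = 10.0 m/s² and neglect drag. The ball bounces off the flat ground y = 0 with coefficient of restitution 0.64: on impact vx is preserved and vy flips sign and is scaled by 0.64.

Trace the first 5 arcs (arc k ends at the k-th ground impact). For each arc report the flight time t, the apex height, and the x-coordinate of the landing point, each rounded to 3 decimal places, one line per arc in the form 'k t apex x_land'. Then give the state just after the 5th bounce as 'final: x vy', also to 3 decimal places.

1 4.232 24.008 18.156
2 2.805 9.834 30.189
3 1.795 4.028 37.890
4 1.149 1.650 42.819
5 0.735 0.676 45.973
final: 45.973 2.353

Arc 1: start y=3.180, vy=20.410 → t=4.232, apex=24.008, x_land=18.156, impact vy=-21.913
  bounce: vy ← 0.64·21.913 = 14.024
Arc 2: start y=0.000, vy=14.024 → t=2.805, apex=9.834, x_land=30.189, impact vy=-14.024
  bounce: vy ← 0.64·14.024 = 8.975
Arc 3: start y=0.000, vy=8.975 → t=1.795, apex=4.028, x_land=37.890, impact vy=-8.975
  bounce: vy ← 0.64·8.975 = 5.744
Arc 4: start y=0.000, vy=5.744 → t=1.149, apex=1.650, x_land=42.819, impact vy=-5.744
  bounce: vy ← 0.64·5.744 = 3.676
Arc 5: start y=0.000, vy=3.676 → t=0.735, apex=0.676, x_land=45.973, impact vy=-3.676
  bounce: vy ← 0.64·3.676 = 2.353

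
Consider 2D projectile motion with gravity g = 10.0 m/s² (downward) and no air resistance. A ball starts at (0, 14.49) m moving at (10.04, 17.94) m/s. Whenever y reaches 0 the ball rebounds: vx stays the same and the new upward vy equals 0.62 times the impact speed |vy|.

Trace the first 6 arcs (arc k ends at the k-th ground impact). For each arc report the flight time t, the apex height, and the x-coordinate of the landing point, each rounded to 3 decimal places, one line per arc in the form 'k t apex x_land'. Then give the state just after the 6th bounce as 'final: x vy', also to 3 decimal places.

Arc 1: start y=14.490, vy=17.940 → t=4.267, apex=30.582, x_land=42.842, impact vy=-24.731
  bounce: vy ← 0.62·24.731 = 15.333
Arc 2: start y=0.000, vy=15.333 → t=3.067, apex=11.756, x_land=73.632, impact vy=-15.333
  bounce: vy ← 0.62·15.333 = 9.507
Arc 3: start y=0.000, vy=9.507 → t=1.901, apex=4.519, x_land=92.721, impact vy=-9.507
  bounce: vy ← 0.62·9.507 = 5.894
Arc 4: start y=0.000, vy=5.894 → t=1.179, apex=1.737, x_land=104.557, impact vy=-5.894
  bounce: vy ← 0.62·5.894 = 3.654
Arc 5: start y=0.000, vy=3.654 → t=0.731, apex=0.668, x_land=111.895, impact vy=-3.654
  bounce: vy ← 0.62·3.654 = 2.266
Arc 6: start y=0.000, vy=2.266 → t=0.453, apex=0.257, x_land=116.444, impact vy=-2.266
  bounce: vy ← 0.62·2.266 = 1.405

1 4.267 30.582 42.842
2 3.067 11.756 73.632
3 1.901 4.519 92.721
4 1.179 1.737 104.557
5 0.731 0.668 111.895
6 0.453 0.257 116.444
final: 116.444 1.405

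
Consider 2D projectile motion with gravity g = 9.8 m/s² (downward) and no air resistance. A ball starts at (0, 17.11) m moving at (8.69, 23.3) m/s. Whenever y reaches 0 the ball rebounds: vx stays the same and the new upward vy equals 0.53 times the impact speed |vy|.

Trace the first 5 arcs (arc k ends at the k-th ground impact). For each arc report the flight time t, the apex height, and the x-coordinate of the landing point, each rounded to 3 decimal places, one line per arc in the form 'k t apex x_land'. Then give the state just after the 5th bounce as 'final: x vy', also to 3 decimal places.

1 5.402 44.808 46.939
2 3.205 12.587 74.795
3 1.699 3.536 89.558
4 0.900 0.993 97.383
5 0.477 0.279 101.530
final: 101.530 1.239

Arc 1: start y=17.110, vy=23.300 → t=5.402, apex=44.808, x_land=46.939, impact vy=-29.635
  bounce: vy ← 0.53·29.635 = 15.707
Arc 2: start y=0.000, vy=15.707 → t=3.205, apex=12.587, x_land=74.795, impact vy=-15.707
  bounce: vy ← 0.53·15.707 = 8.325
Arc 3: start y=0.000, vy=8.325 → t=1.699, apex=3.536, x_land=89.558, impact vy=-8.325
  bounce: vy ← 0.53·8.325 = 4.412
Arc 4: start y=0.000, vy=4.412 → t=0.900, apex=0.993, x_land=97.383, impact vy=-4.412
  bounce: vy ← 0.53·4.412 = 2.338
Arc 5: start y=0.000, vy=2.338 → t=0.477, apex=0.279, x_land=101.530, impact vy=-2.338
  bounce: vy ← 0.53·2.338 = 1.239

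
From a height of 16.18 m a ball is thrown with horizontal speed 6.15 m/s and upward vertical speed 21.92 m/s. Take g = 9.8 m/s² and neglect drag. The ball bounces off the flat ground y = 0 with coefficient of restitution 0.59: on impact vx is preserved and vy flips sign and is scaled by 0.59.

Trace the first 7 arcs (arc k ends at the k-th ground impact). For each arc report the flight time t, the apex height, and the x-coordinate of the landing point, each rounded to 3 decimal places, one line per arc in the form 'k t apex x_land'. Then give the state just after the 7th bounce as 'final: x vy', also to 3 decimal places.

1 5.119 40.695 31.479
2 3.401 14.166 52.393
3 2.006 4.931 64.732
4 1.184 1.717 72.012
5 0.698 0.598 76.307
6 0.412 0.208 78.841
7 0.243 0.072 80.336
final: 80.336 0.703

Arc 1: start y=16.180, vy=21.920 → t=5.119, apex=40.695, x_land=31.479, impact vy=-28.242
  bounce: vy ← 0.59·28.242 = 16.663
Arc 2: start y=0.000, vy=16.663 → t=3.401, apex=14.166, x_land=52.393, impact vy=-16.663
  bounce: vy ← 0.59·16.663 = 9.831
Arc 3: start y=0.000, vy=9.831 → t=2.006, apex=4.931, x_land=64.732, impact vy=-9.831
  bounce: vy ← 0.59·9.831 = 5.800
Arc 4: start y=0.000, vy=5.800 → t=1.184, apex=1.717, x_land=72.012, impact vy=-5.800
  bounce: vy ← 0.59·5.800 = 3.422
Arc 5: start y=0.000, vy=3.422 → t=0.698, apex=0.598, x_land=76.307, impact vy=-3.422
  bounce: vy ← 0.59·3.422 = 2.019
Arc 6: start y=0.000, vy=2.019 → t=0.412, apex=0.208, x_land=78.841, impact vy=-2.019
  bounce: vy ← 0.59·2.019 = 1.191
Arc 7: start y=0.000, vy=1.191 → t=0.243, apex=0.072, x_land=80.336, impact vy=-1.191
  bounce: vy ← 0.59·1.191 = 0.703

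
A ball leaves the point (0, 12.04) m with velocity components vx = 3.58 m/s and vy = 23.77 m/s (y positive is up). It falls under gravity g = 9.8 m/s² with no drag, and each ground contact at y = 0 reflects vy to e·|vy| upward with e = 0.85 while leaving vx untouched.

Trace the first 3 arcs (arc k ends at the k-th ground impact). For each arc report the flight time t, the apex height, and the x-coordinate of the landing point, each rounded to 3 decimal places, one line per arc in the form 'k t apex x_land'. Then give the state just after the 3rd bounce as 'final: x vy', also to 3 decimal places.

Arc 1: start y=12.040, vy=23.770 → t=5.313, apex=40.867, x_land=19.022, impact vy=-28.302
  bounce: vy ← 0.85·28.302 = 24.057
Arc 2: start y=0.000, vy=24.057 → t=4.910, apex=29.527, x_land=36.598, impact vy=-24.057
  bounce: vy ← 0.85·24.057 = 20.448
Arc 3: start y=0.000, vy=20.448 → t=4.173, apex=21.333, x_land=51.538, impact vy=-20.448
  bounce: vy ← 0.85·20.448 = 17.381

1 5.313 40.867 19.022
2 4.910 29.527 36.598
3 4.173 21.333 51.538
final: 51.538 17.381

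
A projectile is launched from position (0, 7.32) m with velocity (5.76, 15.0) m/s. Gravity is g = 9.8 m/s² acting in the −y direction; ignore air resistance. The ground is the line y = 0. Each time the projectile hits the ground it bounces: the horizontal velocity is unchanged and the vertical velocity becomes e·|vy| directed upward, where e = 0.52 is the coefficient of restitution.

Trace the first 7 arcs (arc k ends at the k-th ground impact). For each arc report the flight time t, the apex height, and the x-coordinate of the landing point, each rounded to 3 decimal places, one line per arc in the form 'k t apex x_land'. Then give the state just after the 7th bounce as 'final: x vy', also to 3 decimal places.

1 3.489 18.800 20.099
2 2.037 5.083 31.832
3 1.059 1.375 37.934
4 0.551 0.372 41.107
5 0.286 0.101 42.756
6 0.149 0.027 43.614
7 0.077 0.007 44.060
final: 44.060 0.197

Arc 1: start y=7.320, vy=15.000 → t=3.489, apex=18.800, x_land=20.099, impact vy=-19.196
  bounce: vy ← 0.52·19.196 = 9.982
Arc 2: start y=0.000, vy=9.982 → t=2.037, apex=5.083, x_land=31.832, impact vy=-9.982
  bounce: vy ← 0.52·9.982 = 5.190
Arc 3: start y=0.000, vy=5.190 → t=1.059, apex=1.375, x_land=37.934, impact vy=-5.190
  bounce: vy ← 0.52·5.190 = 2.699
Arc 4: start y=0.000, vy=2.699 → t=0.551, apex=0.372, x_land=41.107, impact vy=-2.699
  bounce: vy ← 0.52·2.699 = 1.404
Arc 5: start y=0.000, vy=1.404 → t=0.286, apex=0.101, x_land=42.756, impact vy=-1.404
  bounce: vy ← 0.52·1.404 = 0.730
Arc 6: start y=0.000, vy=0.730 → t=0.149, apex=0.027, x_land=43.614, impact vy=-0.730
  bounce: vy ← 0.52·0.730 = 0.380
Arc 7: start y=0.000, vy=0.380 → t=0.077, apex=0.007, x_land=44.060, impact vy=-0.380
  bounce: vy ← 0.52·0.380 = 0.197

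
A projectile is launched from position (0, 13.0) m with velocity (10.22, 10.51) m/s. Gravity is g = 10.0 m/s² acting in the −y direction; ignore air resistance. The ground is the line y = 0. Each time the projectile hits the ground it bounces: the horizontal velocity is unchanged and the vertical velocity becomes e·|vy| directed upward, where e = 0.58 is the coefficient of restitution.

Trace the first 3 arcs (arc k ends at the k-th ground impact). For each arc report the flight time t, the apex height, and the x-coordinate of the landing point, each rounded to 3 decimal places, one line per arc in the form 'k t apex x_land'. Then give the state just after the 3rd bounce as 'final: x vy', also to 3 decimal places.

Arc 1: start y=13.000, vy=10.510 → t=2.976, apex=18.523, x_land=30.412, impact vy=-19.247
  bounce: vy ← 0.58·19.247 = 11.163
Arc 2: start y=0.000, vy=11.163 → t=2.233, apex=6.231, x_land=53.230, impact vy=-11.163
  bounce: vy ← 0.58·11.163 = 6.475
Arc 3: start y=0.000, vy=6.475 → t=1.295, apex=2.096, x_land=66.465, impact vy=-6.475
  bounce: vy ← 0.58·6.475 = 3.755

1 2.976 18.523 30.412
2 2.233 6.231 53.230
3 1.295 2.096 66.465
final: 66.465 3.755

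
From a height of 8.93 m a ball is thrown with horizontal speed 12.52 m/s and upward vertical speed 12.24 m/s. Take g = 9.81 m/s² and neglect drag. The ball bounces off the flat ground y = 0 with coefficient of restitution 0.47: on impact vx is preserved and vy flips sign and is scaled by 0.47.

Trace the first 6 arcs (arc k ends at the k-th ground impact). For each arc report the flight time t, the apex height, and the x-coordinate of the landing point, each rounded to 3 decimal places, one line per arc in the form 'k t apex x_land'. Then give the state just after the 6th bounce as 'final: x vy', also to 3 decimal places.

Arc 1: start y=8.930, vy=12.240 → t=3.085, apex=16.566, x_land=38.630, impact vy=-18.028
  bounce: vy ← 0.47·18.028 = 8.473
Arc 2: start y=0.000, vy=8.473 → t=1.727, apex=3.659, x_land=60.258, impact vy=-8.473
  bounce: vy ← 0.47·8.473 = 3.982
Arc 3: start y=0.000, vy=3.982 → t=0.812, apex=0.808, x_land=70.424, impact vy=-3.982
  bounce: vy ← 0.47·3.982 = 1.872
Arc 4: start y=0.000, vy=1.872 → t=0.382, apex=0.179, x_land=75.201, impact vy=-1.872
  bounce: vy ← 0.47·1.872 = 0.880
Arc 5: start y=0.000, vy=0.880 → t=0.179, apex=0.039, x_land=77.447, impact vy=-0.880
  bounce: vy ← 0.47·0.880 = 0.413
Arc 6: start y=0.000, vy=0.413 → t=0.084, apex=0.009, x_land=78.502, impact vy=-0.413
  bounce: vy ← 0.47·0.413 = 0.194

1 3.085 16.566 38.630
2 1.727 3.659 60.258
3 0.812 0.808 70.424
4 0.382 0.179 75.201
5 0.179 0.039 77.447
6 0.084 0.009 78.502
final: 78.502 0.194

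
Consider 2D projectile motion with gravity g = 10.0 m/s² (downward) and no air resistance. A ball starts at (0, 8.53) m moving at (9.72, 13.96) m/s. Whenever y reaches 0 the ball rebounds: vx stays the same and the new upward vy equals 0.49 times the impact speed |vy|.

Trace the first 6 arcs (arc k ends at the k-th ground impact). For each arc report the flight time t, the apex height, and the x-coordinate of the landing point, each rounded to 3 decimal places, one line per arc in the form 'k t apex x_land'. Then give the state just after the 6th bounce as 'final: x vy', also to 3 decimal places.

Arc 1: start y=8.530, vy=13.960 → t=3.308, apex=18.274, x_land=32.151, impact vy=-19.118
  bounce: vy ← 0.49·19.118 = 9.368
Arc 2: start y=0.000, vy=9.368 → t=1.874, apex=4.388, x_land=50.362, impact vy=-9.368
  bounce: vy ← 0.49·9.368 = 4.590
Arc 3: start y=0.000, vy=4.590 → t=0.918, apex=1.053, x_land=59.285, impact vy=-4.590
  bounce: vy ← 0.49·4.590 = 2.249
Arc 4: start y=0.000, vy=2.249 → t=0.450, apex=0.253, x_land=63.658, impact vy=-2.249
  bounce: vy ← 0.49·2.249 = 1.102
Arc 5: start y=0.000, vy=1.102 → t=0.220, apex=0.061, x_land=65.800, impact vy=-1.102
  bounce: vy ← 0.49·1.102 = 0.540
Arc 6: start y=0.000, vy=0.540 → t=0.108, apex=0.015, x_land=66.850, impact vy=-0.540
  bounce: vy ← 0.49·0.540 = 0.265

1 3.308 18.274 32.151
2 1.874 4.388 50.362
3 0.918 1.053 59.285
4 0.450 0.253 63.658
5 0.220 0.061 65.800
6 0.108 0.015 66.850
final: 66.850 0.265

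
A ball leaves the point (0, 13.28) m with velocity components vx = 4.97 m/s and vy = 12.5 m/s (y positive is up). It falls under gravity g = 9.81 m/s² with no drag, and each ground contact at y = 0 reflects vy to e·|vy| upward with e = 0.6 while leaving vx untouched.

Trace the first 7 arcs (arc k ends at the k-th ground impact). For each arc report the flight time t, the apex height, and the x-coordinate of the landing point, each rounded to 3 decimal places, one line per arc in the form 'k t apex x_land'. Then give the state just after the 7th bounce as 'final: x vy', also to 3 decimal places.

1 3.355 21.244 16.676
2 2.497 7.648 29.088
3 1.498 2.753 36.535
4 0.899 0.991 41.003
5 0.539 0.357 43.684
6 0.324 0.128 45.293
7 0.194 0.046 46.258
final: 46.258 0.572

Arc 1: start y=13.280, vy=12.500 → t=3.355, apex=21.244, x_land=16.676, impact vy=-20.416
  bounce: vy ← 0.6·20.416 = 12.249
Arc 2: start y=0.000, vy=12.249 → t=2.497, apex=7.648, x_land=29.088, impact vy=-12.249
  bounce: vy ← 0.6·12.249 = 7.350
Arc 3: start y=0.000, vy=7.350 → t=1.498, apex=2.753, x_land=36.535, impact vy=-7.350
  bounce: vy ← 0.6·7.350 = 4.410
Arc 4: start y=0.000, vy=4.410 → t=0.899, apex=0.991, x_land=41.003, impact vy=-4.410
  bounce: vy ← 0.6·4.410 = 2.646
Arc 5: start y=0.000, vy=2.646 → t=0.539, apex=0.357, x_land=43.684, impact vy=-2.646
  bounce: vy ← 0.6·2.646 = 1.588
Arc 6: start y=0.000, vy=1.588 → t=0.324, apex=0.128, x_land=45.293, impact vy=-1.588
  bounce: vy ← 0.6·1.588 = 0.953
Arc 7: start y=0.000, vy=0.953 → t=0.194, apex=0.046, x_land=46.258, impact vy=-0.953
  bounce: vy ← 0.6·0.953 = 0.572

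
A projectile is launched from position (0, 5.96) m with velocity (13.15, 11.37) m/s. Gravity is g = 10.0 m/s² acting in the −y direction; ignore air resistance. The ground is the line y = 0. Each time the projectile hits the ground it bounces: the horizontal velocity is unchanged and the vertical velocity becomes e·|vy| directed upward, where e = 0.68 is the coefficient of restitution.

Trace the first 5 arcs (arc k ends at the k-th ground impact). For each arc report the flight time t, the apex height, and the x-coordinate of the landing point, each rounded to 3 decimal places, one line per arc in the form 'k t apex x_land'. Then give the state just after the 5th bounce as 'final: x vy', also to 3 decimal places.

Arc 1: start y=5.960, vy=11.370 → t=2.713, apex=12.424, x_land=35.680, impact vy=-15.763
  bounce: vy ← 0.68·15.763 = 10.719
Arc 2: start y=0.000, vy=10.719 → t=2.144, apex=5.745, x_land=63.871, impact vy=-10.719
  bounce: vy ← 0.68·10.719 = 7.289
Arc 3: start y=0.000, vy=7.289 → t=1.458, apex=2.656, x_land=83.041, impact vy=-7.289
  bounce: vy ← 0.68·7.289 = 4.956
Arc 4: start y=0.000, vy=4.956 → t=0.991, apex=1.228, x_land=96.076, impact vy=-4.956
  bounce: vy ← 0.68·4.956 = 3.370
Arc 5: start y=0.000, vy=3.370 → t=0.674, apex=0.568, x_land=104.940, impact vy=-3.370
  bounce: vy ← 0.68·3.370 = 2.292

1 2.713 12.424 35.680
2 2.144 5.745 63.871
3 1.458 2.656 83.041
4 0.991 1.228 96.076
5 0.674 0.568 104.940
final: 104.940 2.292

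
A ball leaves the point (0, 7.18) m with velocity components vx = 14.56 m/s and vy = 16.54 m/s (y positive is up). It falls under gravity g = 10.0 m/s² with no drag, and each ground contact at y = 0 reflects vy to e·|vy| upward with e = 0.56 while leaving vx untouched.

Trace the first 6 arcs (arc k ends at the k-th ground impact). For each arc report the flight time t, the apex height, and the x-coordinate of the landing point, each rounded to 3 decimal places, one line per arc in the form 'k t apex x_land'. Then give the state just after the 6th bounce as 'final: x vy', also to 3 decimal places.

Arc 1: start y=7.180, vy=16.540 → t=3.696, apex=20.859, x_land=53.821, impact vy=-20.425
  bounce: vy ← 0.56·20.425 = 11.438
Arc 2: start y=0.000, vy=11.438 → t=2.288, apex=6.541, x_land=87.128, impact vy=-11.438
  bounce: vy ← 0.56·11.438 = 6.405
Arc 3: start y=0.000, vy=6.405 → t=1.281, apex=2.051, x_land=105.780, impact vy=-6.405
  bounce: vy ← 0.56·6.405 = 3.587
Arc 4: start y=0.000, vy=3.587 → t=0.717, apex=0.643, x_land=116.225, impact vy=-3.587
  bounce: vy ← 0.56·3.587 = 2.009
Arc 5: start y=0.000, vy=2.009 → t=0.402, apex=0.202, x_land=122.074, impact vy=-2.009
  bounce: vy ← 0.56·2.009 = 1.125
Arc 6: start y=0.000, vy=1.125 → t=0.225, apex=0.063, x_land=125.350, impact vy=-1.125
  bounce: vy ← 0.56·1.125 = 0.630

1 3.696 20.859 53.821
2 2.288 6.541 87.128
3 1.281 2.051 105.780
4 0.717 0.643 116.225
5 0.402 0.202 122.074
6 0.225 0.063 125.350
final: 125.350 0.630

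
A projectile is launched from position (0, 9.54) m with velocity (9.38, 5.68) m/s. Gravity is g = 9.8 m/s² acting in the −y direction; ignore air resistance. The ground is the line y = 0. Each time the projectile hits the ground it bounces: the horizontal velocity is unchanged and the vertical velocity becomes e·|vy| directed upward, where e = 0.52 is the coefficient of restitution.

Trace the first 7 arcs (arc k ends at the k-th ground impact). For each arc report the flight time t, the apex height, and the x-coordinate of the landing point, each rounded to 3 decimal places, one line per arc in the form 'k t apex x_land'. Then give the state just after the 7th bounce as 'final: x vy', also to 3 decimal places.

1 2.091 11.186 19.609
2 1.571 3.025 34.348
3 0.817 0.818 42.013
4 0.425 0.221 45.998
5 0.221 0.060 48.071
6 0.115 0.016 49.148
7 0.060 0.004 49.709
final: 49.709 0.152

Arc 1: start y=9.540, vy=5.680 → t=2.091, apex=11.186, x_land=19.609, impact vy=-14.807
  bounce: vy ← 0.52·14.807 = 7.700
Arc 2: start y=0.000, vy=7.700 → t=1.571, apex=3.025, x_land=34.348, impact vy=-7.700
  bounce: vy ← 0.52·7.700 = 4.004
Arc 3: start y=0.000, vy=4.004 → t=0.817, apex=0.818, x_land=42.013, impact vy=-4.004
  bounce: vy ← 0.52·4.004 = 2.082
Arc 4: start y=0.000, vy=2.082 → t=0.425, apex=0.221, x_land=45.998, impact vy=-2.082
  bounce: vy ← 0.52·2.082 = 1.083
Arc 5: start y=0.000, vy=1.083 → t=0.221, apex=0.060, x_land=48.071, impact vy=-1.083
  bounce: vy ← 0.52·1.083 = 0.563
Arc 6: start y=0.000, vy=0.563 → t=0.115, apex=0.016, x_land=49.148, impact vy=-0.563
  bounce: vy ← 0.52·0.563 = 0.293
Arc 7: start y=0.000, vy=0.293 → t=0.060, apex=0.004, x_land=49.709, impact vy=-0.293
  bounce: vy ← 0.52·0.293 = 0.152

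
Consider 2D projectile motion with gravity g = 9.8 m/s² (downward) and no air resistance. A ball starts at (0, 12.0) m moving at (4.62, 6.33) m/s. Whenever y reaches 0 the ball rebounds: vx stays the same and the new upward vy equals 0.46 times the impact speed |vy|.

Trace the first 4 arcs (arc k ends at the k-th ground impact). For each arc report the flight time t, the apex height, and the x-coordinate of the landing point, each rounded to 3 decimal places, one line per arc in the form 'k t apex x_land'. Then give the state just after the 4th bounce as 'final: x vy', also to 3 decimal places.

1 2.339 14.044 10.806
2 1.558 2.972 18.002
3 0.716 0.629 21.312
4 0.330 0.133 22.834
final: 22.834 0.743

Arc 1: start y=12.000, vy=6.330 → t=2.339, apex=14.044, x_land=10.806, impact vy=-16.591
  bounce: vy ← 0.46·16.591 = 7.632
Arc 2: start y=0.000, vy=7.632 → t=1.558, apex=2.972, x_land=18.002, impact vy=-7.632
  bounce: vy ← 0.46·7.632 = 3.511
Arc 3: start y=0.000, vy=3.511 → t=0.716, apex=0.629, x_land=21.312, impact vy=-3.511
  bounce: vy ← 0.46·3.511 = 1.615
Arc 4: start y=0.000, vy=1.615 → t=0.330, apex=0.133, x_land=22.834, impact vy=-1.615
  bounce: vy ← 0.46·1.615 = 0.743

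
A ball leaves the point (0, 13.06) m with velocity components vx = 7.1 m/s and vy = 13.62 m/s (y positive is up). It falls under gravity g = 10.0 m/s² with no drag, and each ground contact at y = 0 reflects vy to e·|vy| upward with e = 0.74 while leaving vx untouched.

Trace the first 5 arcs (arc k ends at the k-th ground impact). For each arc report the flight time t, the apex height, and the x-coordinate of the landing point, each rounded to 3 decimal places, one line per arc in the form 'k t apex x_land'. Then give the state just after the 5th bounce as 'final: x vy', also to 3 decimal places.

1 3.476 22.335 24.676
2 3.128 12.231 46.885
3 2.315 6.698 63.320
4 1.713 3.668 75.482
5 1.268 2.008 84.481
final: 84.481 4.690

Arc 1: start y=13.060, vy=13.620 → t=3.476, apex=22.335, x_land=24.676, impact vy=-21.135
  bounce: vy ← 0.74·21.135 = 15.640
Arc 2: start y=0.000, vy=15.640 → t=3.128, apex=12.231, x_land=46.885, impact vy=-15.640
  bounce: vy ← 0.74·15.640 = 11.574
Arc 3: start y=0.000, vy=11.574 → t=2.315, apex=6.698, x_land=63.320, impact vy=-11.574
  bounce: vy ← 0.74·11.574 = 8.565
Arc 4: start y=0.000, vy=8.565 → t=1.713, apex=3.668, x_land=75.482, impact vy=-8.565
  bounce: vy ← 0.74·8.565 = 6.338
Arc 5: start y=0.000, vy=6.338 → t=1.268, apex=2.008, x_land=84.481, impact vy=-6.338
  bounce: vy ← 0.74·6.338 = 4.690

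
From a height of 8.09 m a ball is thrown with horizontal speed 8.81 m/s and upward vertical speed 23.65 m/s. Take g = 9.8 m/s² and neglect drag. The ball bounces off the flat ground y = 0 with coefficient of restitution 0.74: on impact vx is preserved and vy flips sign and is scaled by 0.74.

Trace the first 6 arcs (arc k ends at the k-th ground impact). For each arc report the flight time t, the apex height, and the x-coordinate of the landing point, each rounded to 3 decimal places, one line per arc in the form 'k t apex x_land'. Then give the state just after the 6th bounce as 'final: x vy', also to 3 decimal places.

Arc 1: start y=8.090, vy=23.650 → t=5.147, apex=36.627, x_land=45.348, impact vy=-26.793
  bounce: vy ← 0.74·26.793 = 19.827
Arc 2: start y=0.000, vy=19.827 → t=4.046, apex=20.057, x_land=80.996, impact vy=-19.827
  bounce: vy ← 0.74·19.827 = 14.672
Arc 3: start y=0.000, vy=14.672 → t=2.994, apex=10.983, x_land=107.376, impact vy=-14.672
  bounce: vy ← 0.74·14.672 = 10.857
Arc 4: start y=0.000, vy=10.857 → t=2.216, apex=6.014, x_land=126.897, impact vy=-10.857
  bounce: vy ← 0.74·10.857 = 8.034
Arc 5: start y=0.000, vy=8.034 → t=1.640, apex=3.293, x_land=141.342, impact vy=-8.034
  bounce: vy ← 0.74·8.034 = 5.945
Arc 6: start y=0.000, vy=5.945 → t=1.213, apex=1.804, x_land=152.032, impact vy=-5.945
  bounce: vy ← 0.74·5.945 = 4.400

1 5.147 36.627 45.348
2 4.046 20.057 80.996
3 2.994 10.983 107.376
4 2.216 6.014 126.897
5 1.640 3.293 141.342
6 1.213 1.804 152.032
final: 152.032 4.400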